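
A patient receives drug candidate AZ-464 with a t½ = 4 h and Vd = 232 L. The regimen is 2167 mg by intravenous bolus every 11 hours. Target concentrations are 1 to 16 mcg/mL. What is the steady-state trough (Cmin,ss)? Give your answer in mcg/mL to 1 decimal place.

1.6 mcg/mL

τ/t½ = 11/4 ≈ 2.75, so fraction remaining f = (1/2)^(11/4) ≈ 0.1487.
At steady state, accumulation factor R = 1/(1 − e^(−kτ)) ≈ 1.1747.
Each bolus raises the concentration by D/Vd = 2167/232 ≈ 9.341 mcg/mL.
Steady-state peak Cmax,ss = C₀·R ≈ 9.341 × 1.1747 ≈ 10.973 mcg/mL.
Steady-state trough Cmin,ss = Cmax,ss·f ≈ 10.973 × 0.1487 ≈ 1.632 mcg/mL.
Trough 1.6 mcg/mL vs MEC 1 mcg/mL: adequate.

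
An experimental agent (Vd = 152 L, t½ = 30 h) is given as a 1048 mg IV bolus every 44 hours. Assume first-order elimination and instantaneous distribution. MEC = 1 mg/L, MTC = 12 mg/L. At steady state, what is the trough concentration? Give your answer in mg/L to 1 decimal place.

k = ln2/t½ = ln2/30 ≈ 0.023105 h⁻¹; fraction remaining f = e^(−kτ) = e^(−0.023105×44) ≈ 0.3618.
Each bolus raises the concentration by D/Vd = 1048/152 ≈ 6.895 mg/L.
Steady-state trough Cmin,ss = C₀·f/(1−f) ≈ 6.895 × 0.3618/0.6382 ≈ 3.909 mg/L.
Trough 3.9 mg/L vs MEC 1 mg/L: adequate.

3.9 mg/L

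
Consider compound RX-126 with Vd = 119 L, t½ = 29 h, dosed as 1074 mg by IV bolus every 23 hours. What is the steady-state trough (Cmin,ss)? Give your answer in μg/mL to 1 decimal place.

12.3 μg/mL

k = ln2/t½ = ln2/29 ≈ 0.023902 h⁻¹; fraction remaining f = e^(−kτ) = e^(−0.023902×23) ≈ 0.5771.
At steady state, accumulation factor R = 1/(1 − e^(−kτ)) ≈ 2.3646.
Single-dose peak C₀ = D/Vd = 1074/119 ≈ 9.025 μg/mL.
Cmax,ss = C₀/(1 − f) ≈ 9.025/0.4229 ≈ 21.341 μg/mL.
One interval later, Cmin,ss = Cmax,ss·e^(−kτ) ≈ 21.341 × 0.5771 ≈ 12.316 μg/mL.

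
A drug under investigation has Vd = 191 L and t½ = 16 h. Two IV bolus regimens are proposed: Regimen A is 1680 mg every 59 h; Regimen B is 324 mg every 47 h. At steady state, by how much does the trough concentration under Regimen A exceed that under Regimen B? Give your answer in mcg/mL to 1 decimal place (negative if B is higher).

0.5 mcg/mL

Regimen A: f = (1/2)^(59/16) ≈ 0.0776; Cmin,ss = (1680/191)·f/(1−f) ≈ 0.740 mcg/mL.
Regimen B: f = (1/2)^(47/16) ≈ 0.1305; Cmin,ss = (324/191)·f/(1−f) ≈ 0.255 mcg/mL.
Difference ≈ 0.740 − 0.255 ≈ 0.485 mcg/mL.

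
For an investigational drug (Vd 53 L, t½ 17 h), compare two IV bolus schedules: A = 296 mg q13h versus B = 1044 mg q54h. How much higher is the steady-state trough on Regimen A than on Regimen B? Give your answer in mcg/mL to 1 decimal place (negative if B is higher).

5.5 mcg/mL

Regimen A: f = (1/2)^(13/17) ≈ 0.5886; Cmin,ss = (296/53)·f/(1−f) ≈ 7.990 mcg/mL.
Regimen B: f = (1/2)^(54/17) ≈ 0.1106; Cmin,ss = (1044/53)·f/(1−f) ≈ 2.450 mcg/mL.
Difference ≈ 7.990 − 2.450 ≈ 5.540 mcg/mL.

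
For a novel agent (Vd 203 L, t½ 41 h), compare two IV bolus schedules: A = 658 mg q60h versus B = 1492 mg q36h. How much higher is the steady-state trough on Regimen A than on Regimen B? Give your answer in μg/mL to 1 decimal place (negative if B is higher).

-6.9 μg/mL

Regimen A: f = (1/2)^(60/41) ≈ 0.3626; Cmin,ss = (658/203)·f/(1−f) ≈ 1.844 μg/mL.
Regimen B: f = (1/2)^(36/41) ≈ 0.5441; Cmin,ss = (1492/203)·f/(1−f) ≈ 8.772 μg/mL.
Difference ≈ 1.844 − 8.772 ≈ -6.928 μg/mL.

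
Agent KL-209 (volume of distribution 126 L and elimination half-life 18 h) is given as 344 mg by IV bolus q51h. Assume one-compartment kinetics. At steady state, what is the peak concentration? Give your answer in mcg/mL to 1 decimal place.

3.2 mcg/mL

Over one 51-h interval, 51/18 ≈ 2.8333 half-lives elapse, leaving f ≈ 0.1403 of each dose.
Accumulation ratio R = 1/(1 − f) ≈ 1/0.8597 ≈ 1.1632.
Each bolus raises the concentration by D/Vd = 344/126 ≈ 2.730 mcg/mL.
Steady-state peak Cmax,ss = C₀·R ≈ 2.730 × 1.1632 ≈ 3.176 mcg/mL.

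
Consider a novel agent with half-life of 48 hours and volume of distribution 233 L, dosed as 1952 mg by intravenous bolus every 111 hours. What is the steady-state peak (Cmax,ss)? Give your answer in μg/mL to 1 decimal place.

τ/t½ = 111/48 ≈ 2.3125, so fraction remaining f = (1/2)^(111/48) ≈ 0.2013.
Accumulation ratio R = 1/(1 − f) ≈ 1/0.7987 ≈ 1.2520.
Each bolus raises the concentration by D/Vd = 1952/233 ≈ 8.378 μg/mL.
Steady-state peak Cmax,ss = C₀·R ≈ 8.378 × 1.2520 ≈ 10.489 μg/mL.

10.5 μg/mL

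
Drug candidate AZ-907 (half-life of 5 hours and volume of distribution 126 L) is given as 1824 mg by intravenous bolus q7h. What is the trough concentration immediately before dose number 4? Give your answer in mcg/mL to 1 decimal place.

f = (1/2)^(τ/t½) = (1/2)^(7/5) ≈ 0.3789.
C₀ = D/Vd = 1824/126 ≈ 14.476 mcg/mL.
Before the 4th dose, 3 doses have been given. Superposition: Cmin = C₀·(f + f² + … + f^3).
≈ 14.476 × (0.3789 + 0.1436 + 0.0544) ≈ 14.476 × 0.5769 ≈ 8.351 mcg/mL.

8.4 mcg/mL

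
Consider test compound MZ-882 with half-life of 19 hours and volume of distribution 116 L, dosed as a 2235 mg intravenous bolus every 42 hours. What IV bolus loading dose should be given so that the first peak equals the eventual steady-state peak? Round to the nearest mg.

f = (1/2)^(42/19) ≈ 0.216055; accumulation ratio R = 1/(1−f) ≈ 1.27560.
Loading dose to hit Cmax,ss on first dose: D_load = D_maint·R ≈ 2235 × 1.27560 ≈ 2850.97 mg.

2851 mg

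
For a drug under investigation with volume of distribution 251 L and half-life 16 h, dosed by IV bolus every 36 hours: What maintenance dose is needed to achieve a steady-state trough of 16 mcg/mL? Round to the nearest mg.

τ/t½ = 36/16 ≈ 2.25, so f = (1/2)^(36/16) ≈ 0.210224.
Cmin,ss = (D/Vd)·f/(1−f), so D = Cmin,ss·Vd·(1−f)/f.
D = 16 × 251 × (1−f)/f ≈ 16 × 251 × 3.75683 ≈ 15087.43 mg.

15087 mg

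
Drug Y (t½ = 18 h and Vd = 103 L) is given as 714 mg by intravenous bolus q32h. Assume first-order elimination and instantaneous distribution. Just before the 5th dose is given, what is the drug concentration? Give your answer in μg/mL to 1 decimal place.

2.8 μg/mL

f = (1/2)^(τ/t½) = (1/2)^(32/18) ≈ 0.2916.
C₀ = D/Vd = 714/103 ≈ 6.932 μg/mL.
Before the 5th dose, 4 doses have been given. Superposition: Cmin = C₀·(f + f² + … + f^4).
≈ 6.932 × (0.2916 + 0.0850 + 0.0248 + 0.0072) ≈ 6.932 × 0.4086 ≈ 2.832 μg/mL.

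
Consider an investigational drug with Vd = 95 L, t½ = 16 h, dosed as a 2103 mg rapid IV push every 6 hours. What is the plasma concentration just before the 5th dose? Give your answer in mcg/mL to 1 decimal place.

f = (1/2)^(τ/t½) = (1/2)^(6/16) ≈ 0.7711.
C₀ = D/Vd = 2103/95 ≈ 22.137 mcg/mL.
Before the 5th dose, 4 doses have been given. Superposition: Cmin = C₀·(f + f² + … + f^4).
≈ 22.137 × (0.7711 + 0.5946 + 0.4585 + 0.3535) ≈ 22.137 × 2.1777 ≈ 48.208 mcg/mL.

48.2 mcg/mL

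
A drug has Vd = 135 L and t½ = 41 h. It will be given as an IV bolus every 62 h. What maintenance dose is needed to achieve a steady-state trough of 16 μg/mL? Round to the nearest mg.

4001 mg

τ/t½ = 62/41 ≈ 1.5122, so f = (1/2)^(62/41) ≈ 0.350577.
Cmin,ss = (D/Vd)·f/(1−f), so D = Cmin,ss·Vd·(1−f)/f.
D = 16 × 135 × (1−f)/f ≈ 16 × 135 × 1.85244 ≈ 4001.27 mg.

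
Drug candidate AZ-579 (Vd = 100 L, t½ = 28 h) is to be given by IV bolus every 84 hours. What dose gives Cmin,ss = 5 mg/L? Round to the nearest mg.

τ/t½ = 84/28 ≈ 3, so f = (1/2)^(84/28) ≈ 0.125000.
Cmin,ss = (D/Vd)·f/(1−f), so D = Cmin,ss·Vd·(1−f)/f.
D = 5 × 100 × (1−f)/f ≈ 5 × 100 × 7.00000 ≈ 3500.00 mg.

3500 mg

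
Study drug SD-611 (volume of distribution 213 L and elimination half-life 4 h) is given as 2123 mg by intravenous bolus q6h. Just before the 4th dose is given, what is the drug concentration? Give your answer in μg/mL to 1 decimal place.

5.2 μg/mL

f = (1/2)^(τ/t½) = (1/2)^(6/4) ≈ 0.3536.
C₀ = D/Vd = 2123/213 ≈ 9.967 μg/mL.
Before the 4th dose, 3 doses have been given. Superposition: Cmin = C₀·(f + f² + … + f^3).
≈ 9.967 × (0.3536 + 0.1250 + 0.0442) ≈ 9.967 × 0.5228 ≈ 5.211 μg/mL.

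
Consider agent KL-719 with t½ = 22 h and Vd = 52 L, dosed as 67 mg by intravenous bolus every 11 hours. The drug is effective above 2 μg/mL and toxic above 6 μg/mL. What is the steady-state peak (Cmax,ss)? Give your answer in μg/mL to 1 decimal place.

4.4 μg/mL

Over one 11-h interval, 11/22 ≈ 0.5 half-lives elapse, leaving f ≈ 0.7071 of each dose.
Accumulation ratio R = 1/(1 − f) ≈ 1/0.2929 ≈ 3.4141.
Single-dose peak C₀ = D/Vd = 67/52 ≈ 1.288 μg/mL.
Cmax,ss = C₀/(1 − f) ≈ 1.288/0.2929 ≈ 4.397 μg/mL.
Peak 4.4 μg/mL vs MTC 6 μg/mL: below toxic threshold.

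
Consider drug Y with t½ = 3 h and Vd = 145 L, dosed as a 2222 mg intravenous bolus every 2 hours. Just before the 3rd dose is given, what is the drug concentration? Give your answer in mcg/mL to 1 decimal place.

15.7 mcg/mL

f = (1/2)^(τ/t½) = (1/2)^(2/3) ≈ 0.6300.
C₀ = D/Vd = 2222/145 ≈ 15.324 mcg/mL.
Before the 3rd dose, 2 doses have been given. Superposition: Cmin = C₀·(f + f²).
≈ 15.324 × (0.6300 + 0.3969) ≈ 15.324 × 1.0269 ≈ 15.736 mcg/mL.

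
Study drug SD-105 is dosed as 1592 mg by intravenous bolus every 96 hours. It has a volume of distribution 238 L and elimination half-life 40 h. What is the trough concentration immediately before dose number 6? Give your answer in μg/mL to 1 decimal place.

f = (1/2)^(τ/t½) = (1/2)^(96/40) ≈ 0.1895.
C₀ = D/Vd = 1592/238 ≈ 6.689 μg/mL.
Before the 6th dose, 5 doses have been given. Superposition: Cmin = C₀·(f + f² + … + f^5).
≈ 6.689 × (0.1895 + 0.0359 + 0.0068 + 0.0013 + 0.0002) ≈ 6.689 × 0.2337 ≈ 1.563 μg/mL.

1.6 μg/mL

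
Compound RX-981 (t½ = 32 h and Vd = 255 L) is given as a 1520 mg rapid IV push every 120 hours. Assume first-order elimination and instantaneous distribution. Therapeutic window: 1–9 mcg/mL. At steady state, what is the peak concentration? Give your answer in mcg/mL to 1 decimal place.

6.4 mcg/mL

τ/t½ = 120/32 ≈ 3.75, so fraction remaining f = (1/2)^(120/32) ≈ 0.0743.
At steady state, accumulation factor R = 1/(1 − e^(−kτ)) ≈ 1.0803.
Single-dose peak C₀ = D/Vd = 1520/255 ≈ 5.961 mcg/mL.
Steady-state peak Cmax,ss = C₀·R ≈ 5.961 × 1.0803 ≈ 6.440 mcg/mL.
Peak 6.4 mcg/mL vs MTC 9 mcg/mL: below toxic threshold.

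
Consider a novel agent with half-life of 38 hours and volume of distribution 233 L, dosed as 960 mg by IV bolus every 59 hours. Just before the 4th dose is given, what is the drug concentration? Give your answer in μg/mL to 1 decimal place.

f = (1/2)^(τ/t½) = (1/2)^(59/38) ≈ 0.3409.
C₀ = D/Vd = 960/233 ≈ 4.120 μg/mL.
Before the 4th dose, 3 doses have been given. Superposition: Cmin = C₀·(f + f² + … + f^3).
≈ 4.120 × (0.3409 + 0.1162 + 0.0396) ≈ 4.120 × 0.4967 ≈ 2.046 μg/mL.

2.0 μg/mL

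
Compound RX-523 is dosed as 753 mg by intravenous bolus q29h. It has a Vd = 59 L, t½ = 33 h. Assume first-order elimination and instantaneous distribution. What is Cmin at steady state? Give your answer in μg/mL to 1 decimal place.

k = ln2/t½ = ln2/33 ≈ 0.021004 h⁻¹; fraction remaining f = e^(−kτ) = e^(−0.021004×29) ≈ 0.5438.
Single-dose peak C₀ = D/Vd = 753/59 ≈ 12.763 μg/mL.
Steady-state trough Cmin,ss = C₀·f/(1−f) ≈ 12.763 × 0.5438/0.4562 ≈ 15.214 μg/mL.

15.2 μg/mL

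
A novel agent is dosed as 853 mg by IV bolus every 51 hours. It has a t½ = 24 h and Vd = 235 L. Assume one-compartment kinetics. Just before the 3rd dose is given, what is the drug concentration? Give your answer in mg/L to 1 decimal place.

f = (1/2)^(τ/t½) = (1/2)^(51/24) ≈ 0.2293.
C₀ = D/Vd = 853/235 ≈ 3.630 mg/L.
Before the 3rd dose, 2 doses have been given. Superposition: Cmin = C₀·(f + f²).
≈ 3.630 × (0.2293 + 0.0526) ≈ 3.630 × 0.2819 ≈ 1.023 mg/L.

1.0 mg/L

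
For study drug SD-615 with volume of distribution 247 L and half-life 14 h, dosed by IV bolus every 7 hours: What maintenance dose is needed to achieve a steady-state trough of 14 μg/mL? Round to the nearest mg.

1432 mg

τ/t½ = 7/14 ≈ 0.5, so f = (1/2)^(7/14) ≈ 0.707107.
Cmin,ss = (D/Vd)·f/(1−f), so D = Cmin,ss·Vd·(1−f)/f.
D = 14 × 247 × (1−f)/f ≈ 14 × 247 × 0.41421 ≈ 1432.34 mg.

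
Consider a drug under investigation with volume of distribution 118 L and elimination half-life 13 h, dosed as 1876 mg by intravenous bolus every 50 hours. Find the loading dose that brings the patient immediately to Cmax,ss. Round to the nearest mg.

f = (1/2)^(50/13) ≈ 0.069533; accumulation ratio R = 1/(1−f) ≈ 1.07473.
Loading dose to hit Cmax,ss on first dose: D_load = D_maint·R ≈ 1876 × 1.07473 ≈ 2016.19 mg.

2016 mg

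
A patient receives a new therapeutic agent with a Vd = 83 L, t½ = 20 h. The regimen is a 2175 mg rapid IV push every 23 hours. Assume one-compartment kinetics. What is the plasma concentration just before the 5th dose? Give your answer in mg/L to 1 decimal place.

20.6 mg/L

f = (1/2)^(τ/t½) = (1/2)^(23/20) ≈ 0.4506.
C₀ = D/Vd = 2175/83 ≈ 26.205 mg/L.
Before the 5th dose, 4 doses have been given. Superposition: Cmin = C₀·(f + f² + … + f^4).
≈ 26.205 × (0.4506 + 0.2030 + 0.0915 + 0.0412) ≈ 26.205 × 0.7863 ≈ 20.605 mg/L.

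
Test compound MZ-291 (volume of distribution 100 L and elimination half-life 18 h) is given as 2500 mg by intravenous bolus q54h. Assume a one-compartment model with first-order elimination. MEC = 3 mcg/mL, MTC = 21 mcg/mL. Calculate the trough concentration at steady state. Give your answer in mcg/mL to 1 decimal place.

3.6 mcg/mL

τ = 54 h = 3 half-lives, so f = (1/2)^3 = 0.125.
At steady state, R = 1/(1 − 0.125) = 8/7.
Single-dose peak C₀ = D/Vd = 2500/100 = 25 mcg/mL.
Steady-state peak Cmax,ss = C₀·R = 25 × 8/7 ≈ 28.571 mcg/mL.
Steady-state trough Cmin,ss = Cmax,ss·f ≈ 28.571 × 0.125 ≈ 3.571 mcg/mL.
Trough 3.6 mcg/mL vs MEC 3 mcg/mL: adequate.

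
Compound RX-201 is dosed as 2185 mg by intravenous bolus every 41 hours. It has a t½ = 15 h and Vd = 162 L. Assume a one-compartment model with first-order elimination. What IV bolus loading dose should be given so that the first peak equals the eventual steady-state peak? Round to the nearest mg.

2572 mg

f = (1/2)^(41/15) ≈ 0.150378; accumulation ratio R = 1/(1−f) ≈ 1.17699.
Loading dose to hit Cmax,ss on first dose: D_load = D_maint·R ≈ 2185 × 1.17699 ≈ 2571.72 mg.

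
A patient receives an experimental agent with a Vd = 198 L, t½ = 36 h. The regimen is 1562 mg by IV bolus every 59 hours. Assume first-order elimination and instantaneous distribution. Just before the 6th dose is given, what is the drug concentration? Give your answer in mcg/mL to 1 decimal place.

f = (1/2)^(τ/t½) = (1/2)^(59/36) ≈ 0.3211.
C₀ = D/Vd = 1562/198 ≈ 7.889 mcg/mL.
Before the 6th dose, 5 doses have been given. Superposition: Cmin = C₀·(f + f² + … + f^5).
≈ 7.889 × (0.3211 + 0.1031 + 0.0331 + 0.0106 + 0.0034) ≈ 7.889 × 0.4713 ≈ 3.718 mcg/mL.

3.7 mcg/mL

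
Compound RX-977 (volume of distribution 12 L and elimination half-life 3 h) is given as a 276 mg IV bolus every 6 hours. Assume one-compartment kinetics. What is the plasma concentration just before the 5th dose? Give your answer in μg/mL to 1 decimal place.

7.6 μg/mL

f = (1/2)^(τ/t½) = (1/2)^(6/3) ≈ 0.2500.
C₀ = D/Vd = 276/12 ≈ 23.000 μg/mL.
Before the 5th dose, 4 doses have been given. Superposition: Cmin = C₀·(f + f² + … + f^4).
≈ 23.000 × (0.2500 + 0.0625 + 0.0156 + 0.0039) ≈ 23.000 × 0.3320 ≈ 7.636 μg/mL.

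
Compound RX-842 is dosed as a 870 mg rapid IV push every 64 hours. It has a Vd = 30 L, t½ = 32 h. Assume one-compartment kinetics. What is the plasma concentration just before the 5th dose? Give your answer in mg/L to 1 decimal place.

f = (1/2)^(τ/t½) = (1/2)^(64/32) ≈ 0.2500.
C₀ = D/Vd = 870/30 ≈ 29.000 mg/L.
Before the 5th dose, 4 doses have been given. Superposition: Cmin = C₀·(f + f² + … + f^4).
≈ 29.000 × (0.2500 + 0.0625 + 0.0156 + 0.0039) ≈ 29.000 × 0.3320 ≈ 9.628 mg/L.

9.6 mg/L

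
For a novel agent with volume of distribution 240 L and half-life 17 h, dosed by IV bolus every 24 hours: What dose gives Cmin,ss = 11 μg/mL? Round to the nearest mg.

τ/t½ = 24/17 ≈ 1.4118, so f = (1/2)^(24/17) ≈ 0.375852.
Cmin,ss = (D/Vd)·f/(1−f), so D = Cmin,ss·Vd·(1−f)/f.
D = 11 × 240 × (1−f)/f ≈ 11 × 240 × 1.66062 ≈ 4384.04 mg.

4384 mg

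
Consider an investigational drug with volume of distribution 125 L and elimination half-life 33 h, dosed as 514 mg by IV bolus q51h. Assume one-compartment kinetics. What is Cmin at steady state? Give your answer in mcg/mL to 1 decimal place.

2.1 mcg/mL

Over one 51-h interval, 51/33 ≈ 1.5455 half-lives elapse, leaving f ≈ 0.3426 of each dose.
Single-dose peak C₀ = D/Vd = 514/125 ≈ 4.112 mcg/mL.
Steady-state trough Cmin,ss = C₀·f/(1−f) ≈ 4.112 × 0.3426/0.6574 ≈ 2.143 mcg/mL.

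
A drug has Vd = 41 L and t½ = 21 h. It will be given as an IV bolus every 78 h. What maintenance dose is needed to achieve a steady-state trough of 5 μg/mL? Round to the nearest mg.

2486 mg

τ/t½ = 78/21 ≈ 3.7143, so f = (1/2)^(78/21) ≈ 0.076188.
Cmin,ss = (D/Vd)·f/(1−f), so D = Cmin,ss·Vd·(1−f)/f.
D = 5 × 41 × (1−f)/f ≈ 5 × 41 × 12.12543 ≈ 2485.71 mg.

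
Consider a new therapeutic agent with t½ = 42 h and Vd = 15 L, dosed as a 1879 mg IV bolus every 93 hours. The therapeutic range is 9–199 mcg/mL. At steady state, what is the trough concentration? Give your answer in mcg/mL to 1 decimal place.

Over one 93-h interval, 93/42 ≈ 2.2143 half-lives elapse, leaving f ≈ 0.2155 of each dose.
At steady state, accumulation factor R = 1/(1 − e^(−kτ)) ≈ 1.2747.
Each bolus raises the concentration by D/Vd = 1879/15 ≈ 125.267 mcg/mL.
Cmax,ss = C₀/(1 − f) ≈ 125.267/0.7845 ≈ 159.678 mcg/mL.
Steady-state trough Cmin,ss = Cmax,ss·f ≈ 159.678 × 0.2155 ≈ 34.411 mcg/mL.
Trough 34.4 mcg/mL vs MEC 9 mcg/mL: adequate.

34.4 mcg/mL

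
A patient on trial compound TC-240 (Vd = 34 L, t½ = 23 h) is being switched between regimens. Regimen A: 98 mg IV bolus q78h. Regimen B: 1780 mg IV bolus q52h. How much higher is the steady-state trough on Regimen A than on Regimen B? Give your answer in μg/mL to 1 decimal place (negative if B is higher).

-13.5 μg/mL

Regimen A: f = (1/2)^(78/23) ≈ 0.0953; Cmin,ss = (98/34)·f/(1−f) ≈ 0.304 μg/mL.
Regimen B: f = (1/2)^(52/23) ≈ 0.2086; Cmin,ss = (1780/34)·f/(1−f) ≈ 13.799 μg/mL.
Difference ≈ 0.304 − 13.799 ≈ -13.495 μg/mL.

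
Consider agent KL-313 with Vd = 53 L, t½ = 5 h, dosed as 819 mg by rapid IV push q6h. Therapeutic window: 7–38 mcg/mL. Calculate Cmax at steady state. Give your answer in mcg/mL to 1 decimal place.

27.4 mcg/mL

τ/t½ = 6/5 ≈ 1.2, so fraction remaining f = (1/2)^(6/5) ≈ 0.4353.
Accumulation ratio R = 1/(1 − f) ≈ 1/0.5647 ≈ 1.7709.
Single-dose peak C₀ = D/Vd = 819/53 ≈ 15.453 mcg/mL.
Steady-state peak Cmax,ss = C₀·R ≈ 15.453 × 1.7709 ≈ 27.366 mcg/mL.
Peak 27.4 mcg/mL vs MTC 38 mcg/mL: below toxic threshold.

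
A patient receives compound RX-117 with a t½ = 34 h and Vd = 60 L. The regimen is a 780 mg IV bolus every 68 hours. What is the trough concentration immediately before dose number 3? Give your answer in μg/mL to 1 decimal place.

f = (1/2)^(τ/t½) = (1/2)^(68/34) ≈ 0.2500.
C₀ = D/Vd = 780/60 ≈ 13.000 μg/mL.
Before the 3rd dose, 2 doses have been given. Superposition: Cmin = C₀·(f + f²).
≈ 13.000 × (0.2500 + 0.0625) ≈ 13.000 × 0.3125 ≈ 4.062 μg/mL.

4.1 μg/mL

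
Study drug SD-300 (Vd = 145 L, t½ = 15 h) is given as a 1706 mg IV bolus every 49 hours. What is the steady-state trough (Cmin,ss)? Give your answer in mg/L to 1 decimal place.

Over one 49-h interval, 49/15 ≈ 3.2667 half-lives elapse, leaving f ≈ 0.1039 of each dose.
Accumulation ratio R = 1/(1 − f) ≈ 1/0.8961 ≈ 1.1159.
Single-dose peak C₀ = D/Vd = 1706/145 ≈ 11.766 mg/L.
Steady-state peak Cmax,ss = C₀·R ≈ 11.766 × 1.1159 ≈ 13.130 mg/L.
Steady-state trough Cmin,ss = Cmax,ss·f ≈ 13.130 × 0.1039 ≈ 1.364 mg/L.

1.4 mg/L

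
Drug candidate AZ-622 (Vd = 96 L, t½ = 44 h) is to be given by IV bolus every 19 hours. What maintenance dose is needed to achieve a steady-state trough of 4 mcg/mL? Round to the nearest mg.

134 mg

τ/t½ = 19/44 ≈ 0.43182, so f = (1/2)^(19/44) ≈ 0.741327.
Cmin,ss = (D/Vd)·f/(1−f), so D = Cmin,ss·Vd·(1−f)/f.
D = 4 × 96 × (1−f)/f ≈ 4 × 96 × 0.34893 ≈ 133.99 mg.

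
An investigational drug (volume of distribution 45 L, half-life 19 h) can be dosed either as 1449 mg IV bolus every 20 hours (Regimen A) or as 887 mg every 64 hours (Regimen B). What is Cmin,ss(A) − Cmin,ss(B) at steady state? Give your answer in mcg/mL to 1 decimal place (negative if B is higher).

27.9 mcg/mL

Regimen A: f = (1/2)^(20/19) ≈ 0.4821; Cmin,ss = (1449/45)·f/(1−f) ≈ 29.974 mcg/mL.
Regimen B: f = (1/2)^(64/19) ≈ 0.0968; Cmin,ss = (887/45)·f/(1−f) ≈ 2.113 mcg/mL.
Difference ≈ 29.974 − 2.113 ≈ 27.861 mcg/mL.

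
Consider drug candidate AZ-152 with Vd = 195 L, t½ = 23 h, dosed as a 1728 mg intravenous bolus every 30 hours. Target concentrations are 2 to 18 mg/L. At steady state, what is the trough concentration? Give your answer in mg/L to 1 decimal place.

6.0 mg/L

τ/t½ = 30/23 ≈ 1.3043, so fraction remaining f = (1/2)^(30/23) ≈ 0.4049.
Accumulation ratio R = 1/(1 − f) ≈ 1/0.5951 ≈ 1.6804.
Each bolus raises the concentration by D/Vd = 1728/195 ≈ 8.862 mg/L.
Steady-state peak Cmax,ss = C₀·R ≈ 8.862 × 1.6804 ≈ 14.892 mg/L.
One interval later, Cmin,ss = Cmax,ss·e^(−kτ) ≈ 14.892 × 0.4049 ≈ 6.030 mg/L.
Trough 6.0 mg/L vs MEC 2 mg/L: adequate.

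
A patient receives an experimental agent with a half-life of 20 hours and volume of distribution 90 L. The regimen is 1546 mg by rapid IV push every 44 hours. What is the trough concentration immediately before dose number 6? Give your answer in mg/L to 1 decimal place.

4.8 mg/L

f = (1/2)^(τ/t½) = (1/2)^(44/20) ≈ 0.2176.
C₀ = D/Vd = 1546/90 ≈ 17.178 mg/L.
Before the 6th dose, 5 doses have been given. Superposition: Cmin = C₀·(f + f² + … + f^5).
≈ 17.178 × (0.2176 + 0.0473 + 0.0103 + 0.0022 + 0.0005) ≈ 17.178 × 0.2779 ≈ 4.774 mg/L.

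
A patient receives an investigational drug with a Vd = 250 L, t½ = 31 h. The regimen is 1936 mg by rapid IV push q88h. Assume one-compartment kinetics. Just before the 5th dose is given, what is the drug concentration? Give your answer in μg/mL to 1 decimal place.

1.3 μg/mL

f = (1/2)^(τ/t½) = (1/2)^(88/31) ≈ 0.1398.
C₀ = D/Vd = 1936/250 ≈ 7.744 μg/mL.
Before the 5th dose, 4 doses have been given. Superposition: Cmin = C₀·(f + f² + … + f^4).
≈ 7.744 × (0.1398 + 0.0195 + 0.0027 + 0.0004) ≈ 7.744 × 0.1624 ≈ 1.258 μg/mL.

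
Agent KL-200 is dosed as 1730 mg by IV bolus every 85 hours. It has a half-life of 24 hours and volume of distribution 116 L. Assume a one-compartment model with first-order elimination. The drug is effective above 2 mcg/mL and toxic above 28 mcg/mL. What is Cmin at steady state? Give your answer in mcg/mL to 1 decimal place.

Over one 85-h interval, 85/24 ≈ 3.5417 half-lives elapse, leaving f ≈ 0.0859 of each dose.
Single-dose peak C₀ = D/Vd = 1730/116 ≈ 14.914 mcg/mL.
Steady-state trough Cmin,ss = C₀·f/(1−f) ≈ 14.914 × 0.0859/0.9141 ≈ 1.402 mcg/mL.
Trough 1.4 mcg/mL vs MEC 2 mcg/mL: subtherapeutic.

1.4 mcg/mL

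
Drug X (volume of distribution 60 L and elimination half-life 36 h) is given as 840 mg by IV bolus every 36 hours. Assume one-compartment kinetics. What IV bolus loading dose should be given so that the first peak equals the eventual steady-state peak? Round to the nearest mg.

f = (1/2)^(36/36) ≈ 0.500000; accumulation ratio R = 1/(1−f) ≈ 2.00000.
Loading dose to hit Cmax,ss on first dose: D_load = D_maint·R ≈ 840 × 2.00000 ≈ 1680.00 mg.

1680 mg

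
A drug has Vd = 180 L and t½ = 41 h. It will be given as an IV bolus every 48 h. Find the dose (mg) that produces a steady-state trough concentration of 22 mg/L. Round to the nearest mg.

τ/t½ = 48/41 ≈ 1.1707, so f = (1/2)^(48/41) ≈ 0.444196.
Cmin,ss = (D/Vd)·f/(1−f), so D = Cmin,ss·Vd·(1−f)/f.
D = 22 × 180 × (1−f)/f ≈ 22 × 180 × 1.25126 ≈ 4954.99 mg.

4955 mg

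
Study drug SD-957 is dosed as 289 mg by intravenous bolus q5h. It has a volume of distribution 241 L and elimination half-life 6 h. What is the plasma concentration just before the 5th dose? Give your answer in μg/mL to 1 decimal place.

f = (1/2)^(τ/t½) = (1/2)^(5/6) ≈ 0.5612.
C₀ = D/Vd = 289/241 ≈ 1.199 μg/mL.
Before the 5th dose, 4 doses have been given. Superposition: Cmin = C₀·(f + f² + … + f^4).
≈ 1.199 × (0.5612 + 0.3149 + 0.1767 + 0.0992) ≈ 1.199 × 1.1520 ≈ 1.381 μg/mL.

1.4 μg/mL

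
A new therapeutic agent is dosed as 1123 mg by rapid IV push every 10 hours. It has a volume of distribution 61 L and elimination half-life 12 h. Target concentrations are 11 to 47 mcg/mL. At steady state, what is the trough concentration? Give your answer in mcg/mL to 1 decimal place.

23.5 mcg/mL

k = ln2/t½ = ln2/12 ≈ 0.057762 h⁻¹; fraction remaining f = e^(−kτ) = e^(−0.057762×10) ≈ 0.5612.
Each bolus raises the concentration by D/Vd = 1123/61 ≈ 18.410 mcg/mL.
Steady-state trough Cmin,ss = C₀·f/(1−f) ≈ 18.410 × 0.5612/0.4388 ≈ 23.545 mcg/mL.
Trough 23.5 mcg/mL vs MEC 11 mcg/mL: adequate.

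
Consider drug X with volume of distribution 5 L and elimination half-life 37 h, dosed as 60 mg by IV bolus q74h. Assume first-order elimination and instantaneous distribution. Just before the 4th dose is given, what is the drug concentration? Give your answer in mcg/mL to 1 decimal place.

3.9 mcg/mL

f = (1/2)^(τ/t½) = (1/2)^(74/37) ≈ 0.2500.
C₀ = D/Vd = 60/5 ≈ 12.000 mcg/mL.
Before the 4th dose, 3 doses have been given. Superposition: Cmin = C₀·(f + f² + … + f^3).
≈ 12.000 × (0.2500 + 0.0625 + 0.0156) ≈ 12.000 × 0.3281 ≈ 3.937 mcg/mL.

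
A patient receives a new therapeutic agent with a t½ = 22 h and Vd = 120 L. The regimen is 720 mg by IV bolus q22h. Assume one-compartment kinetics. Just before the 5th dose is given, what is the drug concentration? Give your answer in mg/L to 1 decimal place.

5.6 mg/L

f = (1/2)^(τ/t½) = (1/2)^(22/22) ≈ 0.5000.
C₀ = D/Vd = 720/120 ≈ 6.000 mg/L.
Before the 5th dose, 4 doses have been given. Superposition: Cmin = C₀·(f + f² + … + f^4).
≈ 6.000 × (0.5000 + 0.2500 + 0.1250 + 0.0625) ≈ 6.000 × 0.9375 ≈ 5.625 mg/L.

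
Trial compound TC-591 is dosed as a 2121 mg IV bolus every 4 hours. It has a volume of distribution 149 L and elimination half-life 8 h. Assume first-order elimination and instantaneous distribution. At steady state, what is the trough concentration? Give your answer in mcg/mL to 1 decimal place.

τ/t½ = 4/8 ≈ 0.5, so fraction remaining f = (1/2)^(4/8) ≈ 0.7071.
Accumulation ratio R = 1/(1 − f) ≈ 1/0.2929 ≈ 3.4141.
Single-dose peak C₀ = D/Vd = 2121/149 ≈ 14.235 mcg/mL.
Cmax,ss = C₀/(1 − f) ≈ 14.235/0.2929 ≈ 48.600 mcg/mL.
One interval later, Cmin,ss = Cmax,ss·e^(−kτ) ≈ 48.600 × 0.7071 ≈ 34.365 mcg/mL.

34.4 mcg/mL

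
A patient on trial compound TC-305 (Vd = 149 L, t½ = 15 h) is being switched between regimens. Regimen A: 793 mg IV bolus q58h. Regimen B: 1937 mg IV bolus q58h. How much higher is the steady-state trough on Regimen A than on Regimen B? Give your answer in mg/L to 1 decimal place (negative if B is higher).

Regimen A: f = (1/2)^(58/15) ≈ 0.0686; Cmin,ss = (793/149)·f/(1−f) ≈ 0.392 mg/L.
Regimen B: f = (1/2)^(58/15) ≈ 0.0686; Cmin,ss = (1937/149)·f/(1−f) ≈ 0.957 mg/L.
Difference ≈ 0.392 − 0.957 ≈ -0.565 mg/L.

-0.6 mg/L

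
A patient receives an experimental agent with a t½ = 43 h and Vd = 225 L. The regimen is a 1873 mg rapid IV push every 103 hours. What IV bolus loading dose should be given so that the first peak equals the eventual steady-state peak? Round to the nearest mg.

f = (1/2)^(103/43) ≈ 0.190076; accumulation ratio R = 1/(1−f) ≈ 1.23468.
Loading dose to hit Cmax,ss on first dose: D_load = D_maint·R ≈ 1873 × 1.23468 ≈ 2312.56 mg.

2313 mg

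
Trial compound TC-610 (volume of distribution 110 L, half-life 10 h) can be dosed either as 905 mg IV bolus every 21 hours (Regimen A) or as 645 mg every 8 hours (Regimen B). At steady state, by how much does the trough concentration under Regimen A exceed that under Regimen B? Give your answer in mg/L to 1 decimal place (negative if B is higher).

Regimen A: f = (1/2)^(21/10) ≈ 0.2333; Cmin,ss = (905/110)·f/(1−f) ≈ 2.503 mg/L.
Regimen B: f = (1/2)^(8/10) ≈ 0.5743; Cmin,ss = (645/110)·f/(1−f) ≈ 7.910 mg/L.
Difference ≈ 2.503 − 7.910 ≈ -5.407 mg/L.

-5.4 mg/L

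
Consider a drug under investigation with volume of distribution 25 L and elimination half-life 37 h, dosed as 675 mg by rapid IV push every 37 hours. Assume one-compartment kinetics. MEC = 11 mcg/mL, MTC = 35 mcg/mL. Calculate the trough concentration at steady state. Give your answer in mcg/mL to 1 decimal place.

The dosing interval is 1 half-life, so f = 2^(−1) = 0.5.
At steady state, R = 1/(1 − 0.5) = 2/1.
Single-dose peak C₀ = D/Vd = 675/25 = 27 mcg/mL.
Steady-state peak Cmax,ss = C₀·R = 27 × 2/1 ≈ 54.000 mcg/mL.
Steady-state trough Cmin,ss = Cmax,ss·f ≈ 54.000 × 0.5 ≈ 27.000 mcg/mL.
Trough 27.0 mcg/mL vs MEC 11 mcg/mL: adequate.

27.0 mcg/mL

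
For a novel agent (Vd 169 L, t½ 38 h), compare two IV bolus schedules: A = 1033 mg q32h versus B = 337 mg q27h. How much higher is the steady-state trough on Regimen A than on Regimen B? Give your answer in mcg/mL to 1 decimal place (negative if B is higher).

4.6 mcg/mL

Regimen A: f = (1/2)^(32/38) ≈ 0.5578; Cmin,ss = (1033/169)·f/(1−f) ≈ 7.710 mcg/mL.
Regimen B: f = (1/2)^(27/38) ≈ 0.6111; Cmin,ss = (337/169)·f/(1−f) ≈ 3.133 mcg/mL.
Difference ≈ 7.710 − 3.133 ≈ 4.577 mcg/mL.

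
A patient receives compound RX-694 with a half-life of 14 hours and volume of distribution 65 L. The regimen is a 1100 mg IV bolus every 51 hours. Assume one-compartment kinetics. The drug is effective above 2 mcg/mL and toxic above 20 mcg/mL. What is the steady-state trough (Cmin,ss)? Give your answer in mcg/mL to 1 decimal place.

Over one 51-h interval, 51/14 ≈ 3.6429 half-lives elapse, leaving f ≈ 0.0801 of each dose.
At steady state, accumulation factor R = 1/(1 − e^(−kτ)) ≈ 1.0871.
Single-dose peak C₀ = D/Vd = 1100/65 ≈ 16.923 mcg/mL.
Steady-state peak Cmax,ss = C₀·R ≈ 16.923 × 1.0871 ≈ 18.397 mcg/mL.
Steady-state trough Cmin,ss = Cmax,ss·f ≈ 18.397 × 0.0801 ≈ 1.474 mcg/mL.
Trough 1.5 mcg/mL vs MEC 2 mcg/mL: subtherapeutic.

1.5 mcg/mL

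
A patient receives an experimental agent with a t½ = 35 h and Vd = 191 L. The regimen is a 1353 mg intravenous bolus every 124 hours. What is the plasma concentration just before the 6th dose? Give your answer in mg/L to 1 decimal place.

0.7 mg/L

f = (1/2)^(τ/t½) = (1/2)^(124/35) ≈ 0.0858.
C₀ = D/Vd = 1353/191 ≈ 7.084 mg/L.
Before the 6th dose, 5 doses have been given. Superposition: Cmin = C₀·(f + f² + … + f^5).
≈ 7.084 × (0.0858 + 0.0074 + 0.0006 + 0.0001 + 0.0000) ≈ 7.084 × 0.0939 ≈ 0.665 mg/L.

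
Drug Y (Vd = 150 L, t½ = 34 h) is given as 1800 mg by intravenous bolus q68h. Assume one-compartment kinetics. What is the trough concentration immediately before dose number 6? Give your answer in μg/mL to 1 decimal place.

f = (1/2)^(τ/t½) = (1/2)^(68/34) ≈ 0.2500.
C₀ = D/Vd = 1800/150 ≈ 12.000 μg/mL.
Before the 6th dose, 5 doses have been given. Superposition: Cmin = C₀·(f + f² + … + f^5).
≈ 12.000 × (0.2500 + 0.0625 + 0.0156 + 0.0039 + 0.0010) ≈ 12.000 × 0.3330 ≈ 3.996 μg/mL.

4.0 μg/mL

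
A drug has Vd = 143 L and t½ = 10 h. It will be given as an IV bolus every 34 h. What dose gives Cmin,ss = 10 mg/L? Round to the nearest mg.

τ/t½ = 34/10 ≈ 3.4, so f = (1/2)^(34/10) ≈ 0.094732.
Cmin,ss = (D/Vd)·f/(1−f), so D = Cmin,ss·Vd·(1−f)/f.
D = 10 × 143 × (1−f)/f ≈ 10 × 143 × 9.55610 ≈ 13665.22 mg.

13665 mg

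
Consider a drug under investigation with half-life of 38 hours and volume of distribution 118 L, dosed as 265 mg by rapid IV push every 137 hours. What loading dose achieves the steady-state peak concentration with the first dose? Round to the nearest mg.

f = (1/2)^(137/38) ≈ 0.082169; accumulation ratio R = 1/(1−f) ≈ 1.08953.
Loading dose to hit Cmax,ss on first dose: D_load = D_maint·R ≈ 265 × 1.08953 ≈ 288.73 mg.

289 mg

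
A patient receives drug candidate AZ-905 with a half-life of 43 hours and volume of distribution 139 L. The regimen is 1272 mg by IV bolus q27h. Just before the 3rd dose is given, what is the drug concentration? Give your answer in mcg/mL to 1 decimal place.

9.8 mcg/mL

f = (1/2)^(τ/t½) = (1/2)^(27/43) ≈ 0.6471.
C₀ = D/Vd = 1272/139 ≈ 9.151 mcg/mL.
Before the 3rd dose, 2 doses have been given. Superposition: Cmin = C₀·(f + f²).
≈ 9.151 × (0.6471 + 0.4187) ≈ 9.151 × 1.0658 ≈ 9.753 mcg/mL.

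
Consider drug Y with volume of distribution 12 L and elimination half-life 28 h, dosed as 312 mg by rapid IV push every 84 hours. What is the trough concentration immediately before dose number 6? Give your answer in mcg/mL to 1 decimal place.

3.7 mcg/mL

f = (1/2)^(τ/t½) = (1/2)^(84/28) ≈ 0.1250.
C₀ = D/Vd = 312/12 ≈ 26.000 mcg/mL.
Before the 6th dose, 5 doses have been given. Superposition: Cmin = C₀·(f + f² + … + f^5).
≈ 26.000 × (0.1250 + 0.0156 + 0.0020 + 0.0002 + 0.0000) ≈ 26.000 × 0.1428 ≈ 3.713 mcg/mL.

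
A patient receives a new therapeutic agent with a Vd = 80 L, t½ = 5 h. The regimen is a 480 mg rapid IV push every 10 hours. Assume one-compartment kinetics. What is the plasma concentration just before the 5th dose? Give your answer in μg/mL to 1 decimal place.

f = (1/2)^(τ/t½) = (1/2)^(10/5) ≈ 0.2500.
C₀ = D/Vd = 480/80 ≈ 6.000 μg/mL.
Before the 5th dose, 4 doses have been given. Superposition: Cmin = C₀·(f + f² + … + f^4).
≈ 6.000 × (0.2500 + 0.0625 + 0.0156 + 0.0039) ≈ 6.000 × 0.3320 ≈ 1.992 μg/mL.

2.0 μg/mL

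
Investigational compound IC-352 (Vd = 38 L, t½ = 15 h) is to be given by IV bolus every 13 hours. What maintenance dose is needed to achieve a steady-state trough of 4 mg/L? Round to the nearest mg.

125 mg

τ/t½ = 13/15 ≈ 0.86667, so f = (1/2)^(13/15) ≈ 0.548412.
Cmin,ss = (D/Vd)·f/(1−f), so D = Cmin,ss·Vd·(1−f)/f.
D = 4 × 38 × (1−f)/f ≈ 4 × 38 × 0.82345 ≈ 125.16 mg.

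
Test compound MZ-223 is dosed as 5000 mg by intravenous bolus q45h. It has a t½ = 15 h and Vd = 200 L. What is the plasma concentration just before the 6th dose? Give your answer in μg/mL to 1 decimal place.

3.6 μg/mL

f = (1/2)^(τ/t½) = (1/2)^(45/15) ≈ 0.1250.
C₀ = D/Vd = 5000/200 ≈ 25.000 μg/mL.
Before the 6th dose, 5 doses have been given. Superposition: Cmin = C₀·(f + f² + … + f^5).
≈ 25.000 × (0.1250 + 0.0156 + 0.0020 + 0.0002 + 0.0000) ≈ 25.000 × 0.1428 ≈ 3.570 μg/mL.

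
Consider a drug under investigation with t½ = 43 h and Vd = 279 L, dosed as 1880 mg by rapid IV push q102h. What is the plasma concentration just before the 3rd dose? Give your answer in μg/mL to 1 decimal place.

1.6 μg/mL

f = (1/2)^(τ/t½) = (1/2)^(102/43) ≈ 0.1932.
C₀ = D/Vd = 1880/279 ≈ 6.738 μg/mL.
Before the 3rd dose, 2 doses have been given. Superposition: Cmin = C₀·(f + f²).
≈ 6.738 × (0.1932 + 0.0373) ≈ 6.738 × 0.2305 ≈ 1.553 μg/mL.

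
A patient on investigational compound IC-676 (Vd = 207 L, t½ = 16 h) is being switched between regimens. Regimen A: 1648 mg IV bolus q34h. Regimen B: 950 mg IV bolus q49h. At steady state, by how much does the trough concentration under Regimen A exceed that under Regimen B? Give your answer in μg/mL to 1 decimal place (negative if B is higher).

1.7 μg/mL

Regimen A: f = (1/2)^(34/16) ≈ 0.2293; Cmin,ss = (1648/207)·f/(1−f) ≈ 2.369 μg/mL.
Regimen B: f = (1/2)^(49/16) ≈ 0.1197; Cmin,ss = (950/207)·f/(1−f) ≈ 0.624 μg/mL.
Difference ≈ 2.369 − 0.624 ≈ 1.745 μg/mL.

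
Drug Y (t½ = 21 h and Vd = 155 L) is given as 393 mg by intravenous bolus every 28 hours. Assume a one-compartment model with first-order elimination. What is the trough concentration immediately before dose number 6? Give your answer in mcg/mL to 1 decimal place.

f = (1/2)^(τ/t½) = (1/2)^(28/21) ≈ 0.3969.
C₀ = D/Vd = 393/155 ≈ 2.535 mcg/mL.
Before the 6th dose, 5 doses have been given. Superposition: Cmin = C₀·(f + f² + … + f^5).
≈ 2.535 × (0.3969 + 0.1575 + 0.0625 + 0.0248 + 0.0098) ≈ 2.535 × 0.6515 ≈ 1.652 mcg/mL.

1.7 mcg/mL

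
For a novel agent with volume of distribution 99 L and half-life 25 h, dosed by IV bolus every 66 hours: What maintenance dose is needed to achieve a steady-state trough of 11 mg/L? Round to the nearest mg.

τ/t½ = 66/25 ≈ 2.64, so f = (1/2)^(66/25) ≈ 0.160428.
Cmin,ss = (D/Vd)·f/(1−f), so D = Cmin,ss·Vd·(1−f)/f.
D = 11 × 99 × (1−f)/f ≈ 11 × 99 × 5.23333 ≈ 5699.10 mg.

5699 mg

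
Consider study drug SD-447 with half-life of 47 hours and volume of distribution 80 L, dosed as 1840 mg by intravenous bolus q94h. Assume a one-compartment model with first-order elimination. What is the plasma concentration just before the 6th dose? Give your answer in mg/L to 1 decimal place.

7.7 mg/L

f = (1/2)^(τ/t½) = (1/2)^(94/47) ≈ 0.2500.
C₀ = D/Vd = 1840/80 ≈ 23.000 mg/L.
Before the 6th dose, 5 doses have been given. Superposition: Cmin = C₀·(f + f² + … + f^5).
≈ 23.000 × (0.2500 + 0.0625 + 0.0156 + 0.0039 + 0.0010) ≈ 23.000 × 0.3330 ≈ 7.659 mg/L.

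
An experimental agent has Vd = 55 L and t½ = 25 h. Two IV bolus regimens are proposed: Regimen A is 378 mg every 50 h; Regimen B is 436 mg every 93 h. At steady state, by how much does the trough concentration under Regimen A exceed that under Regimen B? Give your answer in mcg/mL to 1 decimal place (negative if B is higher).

1.6 mcg/mL

Regimen A: f = (1/2)^(50/25) ≈ 0.2500; Cmin,ss = (378/55)·f/(1−f) ≈ 2.291 mcg/mL.
Regimen B: f = (1/2)^(93/25) ≈ 0.0759; Cmin,ss = (436/55)·f/(1−f) ≈ 0.651 mcg/mL.
Difference ≈ 2.291 − 0.651 ≈ 1.640 mcg/mL.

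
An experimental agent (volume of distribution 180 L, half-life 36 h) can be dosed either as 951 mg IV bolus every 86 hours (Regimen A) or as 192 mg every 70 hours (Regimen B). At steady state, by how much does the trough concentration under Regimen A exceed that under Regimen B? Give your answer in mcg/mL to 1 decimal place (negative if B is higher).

0.9 mcg/mL

Regimen A: f = (1/2)^(86/36) ≈ 0.1909; Cmin,ss = (951/180)·f/(1−f) ≈ 1.247 mcg/mL.
Regimen B: f = (1/2)^(70/36) ≈ 0.2598; Cmin,ss = (192/180)·f/(1−f) ≈ 0.374 mcg/mL.
Difference ≈ 1.247 − 0.374 ≈ 0.873 mcg/mL.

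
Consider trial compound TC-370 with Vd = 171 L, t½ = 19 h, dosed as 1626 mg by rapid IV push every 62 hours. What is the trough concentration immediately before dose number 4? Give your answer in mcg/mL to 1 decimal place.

1.1 mcg/mL

f = (1/2)^(τ/t½) = (1/2)^(62/19) ≈ 0.1042.
C₀ = D/Vd = 1626/171 ≈ 9.509 mcg/mL.
Before the 4th dose, 3 doses have been given. Superposition: Cmin = C₀·(f + f² + … + f^3).
≈ 9.509 × (0.1042 + 0.0109 + 0.0011) ≈ 9.509 × 0.1162 ≈ 1.105 mcg/mL.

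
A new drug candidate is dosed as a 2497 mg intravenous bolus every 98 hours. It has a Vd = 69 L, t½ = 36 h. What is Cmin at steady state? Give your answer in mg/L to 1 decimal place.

6.5 mg/L

k = ln2/t½ = ln2/36 ≈ 0.019254 h⁻¹; fraction remaining f = e^(−kτ) = e^(−0.019254×98) ≈ 0.1515.
Accumulation ratio R = 1/(1 − f) ≈ 1/0.8485 ≈ 1.1786.
Single-dose peak C₀ = D/Vd = 2497/69 ≈ 36.188 mg/L.
Cmax,ss = C₀/(1 − f) ≈ 36.188/0.8485 ≈ 42.649 mg/L.
One interval later, Cmin,ss = Cmax,ss·e^(−kτ) ≈ 42.649 × 0.1515 ≈ 6.461 mg/L.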